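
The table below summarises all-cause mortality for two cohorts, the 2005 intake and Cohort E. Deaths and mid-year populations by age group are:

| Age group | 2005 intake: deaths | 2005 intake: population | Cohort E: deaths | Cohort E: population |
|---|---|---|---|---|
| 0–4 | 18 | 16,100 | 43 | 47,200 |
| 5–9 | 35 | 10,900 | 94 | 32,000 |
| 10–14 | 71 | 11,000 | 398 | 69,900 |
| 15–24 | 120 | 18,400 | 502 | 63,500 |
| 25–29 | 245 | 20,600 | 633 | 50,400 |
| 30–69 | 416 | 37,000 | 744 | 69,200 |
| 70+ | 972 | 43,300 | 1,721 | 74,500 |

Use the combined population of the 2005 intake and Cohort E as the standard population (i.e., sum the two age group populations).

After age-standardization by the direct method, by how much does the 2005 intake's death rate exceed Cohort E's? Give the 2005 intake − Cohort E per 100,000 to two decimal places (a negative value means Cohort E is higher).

Age-specific rates per 100,000 for the 2005 intake: 111.80, 321.10, 645.45, 652.17, 1189.32, 1124.32, 2244.80.
For Cohort E: 91.10, 293.75, 569.38, 790.55, 1255.95, 1075.14, 2310.07.
Combined standard total = 564,000; weights = 0.1122, 0.0761, 0.1434, 0.1452, 0.1259, 0.1883, 0.2089.
The 2005 intake: 0.1122×111.80 + 0.0761×321.10 + 0.1434×645.45 + 0.1452×652.17 + 0.1259×1189.32 + 0.1883×1124.32 + 0.2089×2244.80 = 1054.5486 per 100,000.
Cohort E: 0.1122×91.10 + 0.0761×293.75 + 0.1434×569.38 + 0.1452×790.55 + 0.1259×1255.95 + 0.1883×1075.14 + 0.2089×2310.07 = 1072.0866 per 100,000.
Difference = 1054.5486 − 1072.0866 = -17.5380.

-17.54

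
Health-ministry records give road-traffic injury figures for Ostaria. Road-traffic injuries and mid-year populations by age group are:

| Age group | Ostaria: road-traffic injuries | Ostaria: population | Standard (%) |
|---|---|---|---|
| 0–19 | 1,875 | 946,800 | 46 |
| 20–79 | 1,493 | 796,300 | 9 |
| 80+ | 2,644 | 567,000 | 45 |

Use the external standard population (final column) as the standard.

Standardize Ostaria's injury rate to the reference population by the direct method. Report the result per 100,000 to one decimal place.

317.8

Age-specific rates per 100,000 for Ostaria: 198.04, 187.49, 466.31.
Standard weights: 0.46, 0.09, 0.45.
Standardized rate: 0.4600×198.04 + 0.0900×187.49 + 0.4500×466.31 = 317.8119 per 100,000.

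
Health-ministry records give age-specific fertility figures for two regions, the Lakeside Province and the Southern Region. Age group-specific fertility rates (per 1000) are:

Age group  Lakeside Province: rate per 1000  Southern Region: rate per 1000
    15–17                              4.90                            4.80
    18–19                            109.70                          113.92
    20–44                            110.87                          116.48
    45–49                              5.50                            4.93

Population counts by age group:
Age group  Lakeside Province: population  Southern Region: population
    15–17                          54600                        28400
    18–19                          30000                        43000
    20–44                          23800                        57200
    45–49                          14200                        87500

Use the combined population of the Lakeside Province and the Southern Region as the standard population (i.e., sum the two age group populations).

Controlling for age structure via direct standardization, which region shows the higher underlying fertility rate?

Southern Region

Combined standard total = 338700; weights = 0.2451, 0.2155, 0.2391, 0.3003.
The Lakeside Province: 0.2451×4.90 + 0.2155×109.70 + 0.2391×110.87 + 0.3003×5.50 = 53.0104 per 1000.
The Southern Region: 0.2451×4.80 + 0.2155×113.92 + 0.2391×116.48 + 0.3003×4.93 = 55.0659 per 1000.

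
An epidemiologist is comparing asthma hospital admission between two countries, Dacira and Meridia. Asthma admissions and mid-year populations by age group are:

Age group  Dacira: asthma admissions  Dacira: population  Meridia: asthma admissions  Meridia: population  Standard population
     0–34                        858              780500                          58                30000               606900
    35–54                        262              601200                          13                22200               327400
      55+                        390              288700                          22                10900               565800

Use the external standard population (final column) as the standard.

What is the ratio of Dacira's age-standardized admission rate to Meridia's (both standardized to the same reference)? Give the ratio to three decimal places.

0.628

Age-specific rates per 10000 for Dacira: 10.99, 4.36, 13.51.
For Meridia: 19.33, 5.86, 20.18.
Standard total = 1500100; weights = 0.4046, 0.2183, 0.3772.
Dacira: 0.4046×10.99 + 0.2183×4.36 + 0.3772×13.51 = 10.4938 per 10000.
Meridia: 0.4046×19.33 + 0.2183×5.86 + 0.3772×20.18 = 16.7125 per 10000.
Ratio = 10.4938 ÷ 16.7125 = 0.62790.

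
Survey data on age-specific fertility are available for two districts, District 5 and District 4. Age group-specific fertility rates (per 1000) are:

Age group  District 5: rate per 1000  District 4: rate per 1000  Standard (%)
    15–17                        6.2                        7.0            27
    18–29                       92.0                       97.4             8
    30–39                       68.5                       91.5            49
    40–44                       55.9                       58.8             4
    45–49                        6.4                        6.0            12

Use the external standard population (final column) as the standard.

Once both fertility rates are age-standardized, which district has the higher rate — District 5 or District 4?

Standard weights: 0.27, 0.08, 0.49, 0.04, 0.12.
District 5: 0.2700×6.2 + 0.0800×92.0 + 0.4900×68.5 + 0.0400×55.9 + 0.1200×6.4 = 45.6030 per 1000.
District 4: 0.2700×7.0 + 0.0800×97.4 + 0.4900×91.5 + 0.0400×58.8 + 0.1200×6.0 = 57.5890 per 1000.

District 4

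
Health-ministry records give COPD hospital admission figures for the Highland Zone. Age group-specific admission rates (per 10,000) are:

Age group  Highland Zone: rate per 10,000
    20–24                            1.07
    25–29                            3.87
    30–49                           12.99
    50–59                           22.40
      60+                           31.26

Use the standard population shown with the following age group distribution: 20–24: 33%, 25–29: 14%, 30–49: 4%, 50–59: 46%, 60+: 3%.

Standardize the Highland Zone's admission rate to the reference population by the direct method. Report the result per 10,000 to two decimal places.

Standard weights: 0.33, 0.14, 0.04, 0.46, 0.03.
Standardized rate: 0.3300×1.07 + 0.1400×3.87 + 0.0400×12.99 + 0.4600×22.40 + 0.0300×31.26 = 12.6563 per 10,000.

12.66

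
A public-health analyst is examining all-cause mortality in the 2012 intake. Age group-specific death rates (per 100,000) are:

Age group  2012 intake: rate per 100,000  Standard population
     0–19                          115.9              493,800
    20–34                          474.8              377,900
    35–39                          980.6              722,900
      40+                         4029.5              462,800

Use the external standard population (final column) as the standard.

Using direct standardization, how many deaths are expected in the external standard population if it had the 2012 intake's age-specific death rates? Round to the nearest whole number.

28104

Expected deaths = Σ (standard pop × age-specific rate ÷ 100,000)
= 493,800×115.9/100,000 + 377,900×474.8/100,000 + 722,900×980.6/100,000 + 462,800×4029.5/100,000
= 572.31 + 1794.27 + 7088.76 + 18648.53 = 28103.87.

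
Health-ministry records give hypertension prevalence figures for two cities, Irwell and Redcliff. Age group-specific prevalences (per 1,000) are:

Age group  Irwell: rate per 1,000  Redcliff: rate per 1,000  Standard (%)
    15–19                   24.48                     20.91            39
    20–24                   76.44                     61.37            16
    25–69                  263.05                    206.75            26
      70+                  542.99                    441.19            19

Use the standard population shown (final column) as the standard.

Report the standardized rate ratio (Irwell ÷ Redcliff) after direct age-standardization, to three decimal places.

1.243

Standard weights: 0.39, 0.16, 0.26, 0.19.
Irwell: 0.3900×24.48 + 0.1600×76.44 + 0.2600×263.05 + 0.1900×542.99 = 193.3387 per 1,000.
Redcliff: 0.3900×20.91 + 0.1600×61.37 + 0.2600×206.75 + 0.1900×441.19 = 155.5552 per 1,000.
Ratio = 193.3387 ÷ 155.5552 = 1.24289.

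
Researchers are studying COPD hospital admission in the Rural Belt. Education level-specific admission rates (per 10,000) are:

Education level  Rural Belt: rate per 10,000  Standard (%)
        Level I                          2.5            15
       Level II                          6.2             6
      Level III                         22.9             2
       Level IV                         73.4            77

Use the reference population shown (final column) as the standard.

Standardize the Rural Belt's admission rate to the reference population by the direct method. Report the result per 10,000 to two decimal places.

57.72

Standard weights: 0.15, 0.06, 0.02, 0.77.
Standardized rate: 0.1500×2.5 + 0.0600×6.2 + 0.0200×22.9 + 0.7700×73.4 = 57.7230 per 10,000.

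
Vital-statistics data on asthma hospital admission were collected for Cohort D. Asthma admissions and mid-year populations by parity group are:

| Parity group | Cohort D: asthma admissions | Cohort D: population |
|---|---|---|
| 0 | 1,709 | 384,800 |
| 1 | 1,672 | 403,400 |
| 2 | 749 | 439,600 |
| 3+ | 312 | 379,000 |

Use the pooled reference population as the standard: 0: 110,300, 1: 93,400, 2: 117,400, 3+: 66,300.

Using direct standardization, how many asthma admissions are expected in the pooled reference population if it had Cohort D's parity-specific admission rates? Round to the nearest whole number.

1132

Parity-specific rates per 10,000 for Cohort D: 44.41, 41.45, 17.04, 8.23.
Expected asthma admissions = Σ (standard pop × parity-specific rate ÷ 10,000)
= 110,300×44.41/10,000 + 93,400×41.45/10,000 + 117,400×17.04/10,000 + 66,300×8.23/10,000
= 489.87 + 387.12 + 200.03 + 54.58 = 1131.60.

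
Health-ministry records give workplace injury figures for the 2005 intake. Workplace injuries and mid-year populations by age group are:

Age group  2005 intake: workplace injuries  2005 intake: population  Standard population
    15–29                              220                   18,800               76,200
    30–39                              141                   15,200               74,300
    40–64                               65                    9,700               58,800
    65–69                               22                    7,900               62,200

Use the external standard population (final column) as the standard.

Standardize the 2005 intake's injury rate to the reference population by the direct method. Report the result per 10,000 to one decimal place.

Age-specific rates per 10,000 for the 2005 intake: 117.02, 92.76, 67.01, 27.85.
Standard total = 271,500; weights = 0.2807, 0.2737, 0.2166, 0.2291.
Standardized rate: 0.2807×117.02 + 0.2737×92.76 + 0.2166×67.01 + 0.2291×27.85 = 79.1222 per 10,000.

79.1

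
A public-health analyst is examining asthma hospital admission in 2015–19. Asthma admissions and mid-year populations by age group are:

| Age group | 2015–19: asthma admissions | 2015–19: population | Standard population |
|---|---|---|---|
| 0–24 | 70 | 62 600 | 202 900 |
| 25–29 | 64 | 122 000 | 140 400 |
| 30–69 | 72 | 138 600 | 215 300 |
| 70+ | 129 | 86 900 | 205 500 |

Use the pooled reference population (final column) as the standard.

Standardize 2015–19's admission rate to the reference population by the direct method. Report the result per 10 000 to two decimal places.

9.39

Age-specific rates per 10 000 for 2015–19: 11.18, 5.25, 5.19, 14.84.
Standard total = 764 100; weights = 0.2655, 0.1837, 0.2818, 0.2689.
Standardized rate: 0.2655×11.18 + 0.1837×5.25 + 0.2818×5.19 + 0.2689×14.84 = 9.3893 per 10 000.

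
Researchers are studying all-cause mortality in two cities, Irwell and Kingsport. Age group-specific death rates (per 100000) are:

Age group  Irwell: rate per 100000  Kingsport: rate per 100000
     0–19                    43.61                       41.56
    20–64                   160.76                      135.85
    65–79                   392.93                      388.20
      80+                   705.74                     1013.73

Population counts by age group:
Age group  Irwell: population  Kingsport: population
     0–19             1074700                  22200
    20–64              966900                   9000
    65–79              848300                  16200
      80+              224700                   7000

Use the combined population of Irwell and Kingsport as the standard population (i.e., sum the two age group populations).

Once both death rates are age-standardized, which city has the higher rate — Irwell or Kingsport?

Kingsport

Combined standard total = 3169000; weights = 0.3461, 0.3080, 0.2728, 0.0731.
Irwell: 0.3461×43.61 + 0.3080×160.76 + 0.2728×392.93 + 0.0731×705.74 = 223.3921 per 100000.
Kingsport: 0.3461×41.56 + 0.3080×135.85 + 0.2728×388.20 + 0.0731×1013.73 = 236.2396 per 100000.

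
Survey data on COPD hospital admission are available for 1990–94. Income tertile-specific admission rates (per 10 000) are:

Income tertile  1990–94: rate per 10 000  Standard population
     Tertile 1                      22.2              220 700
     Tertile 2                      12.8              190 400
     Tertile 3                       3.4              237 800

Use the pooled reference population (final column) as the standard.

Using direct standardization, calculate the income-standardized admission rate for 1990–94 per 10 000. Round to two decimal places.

12.55

Standard total = 648 900; weights = 0.3401, 0.2934, 0.3665.
Standardized rate: 0.3401×22.2 + 0.2934×12.8 + 0.3665×3.4 = 12.5523 per 10 000.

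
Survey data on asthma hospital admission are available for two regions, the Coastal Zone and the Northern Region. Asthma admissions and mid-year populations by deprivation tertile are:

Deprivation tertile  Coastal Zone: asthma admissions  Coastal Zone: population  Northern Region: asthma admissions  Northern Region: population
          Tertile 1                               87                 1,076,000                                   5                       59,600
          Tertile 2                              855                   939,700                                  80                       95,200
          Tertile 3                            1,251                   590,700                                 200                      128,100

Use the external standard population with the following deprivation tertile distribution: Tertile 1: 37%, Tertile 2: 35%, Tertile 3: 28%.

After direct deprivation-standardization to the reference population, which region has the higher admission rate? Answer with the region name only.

Coastal Zone

Deprivation-specific rates per 10,000 for the Coastal Zone: 0.81, 9.10, 21.18.
For the Northern Region: 0.84, 8.40, 15.61.
Standard weights: 0.37, 0.35, 0.28.
The Coastal Zone: 0.3700×0.81 + 0.3500×9.10 + 0.2800×21.18 = 9.4136 per 10,000.
The Northern Region: 0.3700×0.84 + 0.3500×8.40 + 0.2800×15.61 = 7.6232 per 10,000.
The crude rates (8.41 vs 10.07) would put the Northern Region higher, but that reflects its deprivation composition; once standardized to a common deprivation structure, the Coastal Zone has the higher underlying rate.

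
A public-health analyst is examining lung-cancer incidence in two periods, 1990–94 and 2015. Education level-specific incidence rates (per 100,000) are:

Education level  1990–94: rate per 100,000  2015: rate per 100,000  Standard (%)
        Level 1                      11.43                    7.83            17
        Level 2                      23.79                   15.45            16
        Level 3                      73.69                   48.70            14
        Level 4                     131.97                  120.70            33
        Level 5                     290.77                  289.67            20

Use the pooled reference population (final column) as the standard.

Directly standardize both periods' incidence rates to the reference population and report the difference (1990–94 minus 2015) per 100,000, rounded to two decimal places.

Standard weights: 0.17, 0.16, 0.14, 0.33, 0.20.
1990–94: 0.1700×11.43 + 0.1600×23.79 + 0.1400×73.69 + 0.3300×131.97 + 0.2000×290.77 = 117.7702 per 100,000.
2015: 0.1700×7.83 + 0.1600×15.45 + 0.1400×48.70 + 0.3300×120.70 + 0.2000×289.67 = 108.3861 per 100,000.
Difference = 117.7702 − 108.3861 = 9.3841.

9.38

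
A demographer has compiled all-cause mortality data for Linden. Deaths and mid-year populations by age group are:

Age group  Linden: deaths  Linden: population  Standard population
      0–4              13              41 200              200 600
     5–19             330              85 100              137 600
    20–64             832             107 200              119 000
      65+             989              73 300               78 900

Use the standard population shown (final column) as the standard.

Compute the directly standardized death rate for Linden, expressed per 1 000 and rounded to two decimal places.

Age-specific rates per 1 000 for Linden: 0.316, 3.878, 7.761, 13.492.
Standard total = 536 100; weights = 0.3742, 0.2567, 0.2220, 0.1472.
Standardized rate: 0.3742×0.316 + 0.2567×3.878 + 0.2220×7.761 + 0.1472×13.492 = 4.8219 per 1 000.

4.82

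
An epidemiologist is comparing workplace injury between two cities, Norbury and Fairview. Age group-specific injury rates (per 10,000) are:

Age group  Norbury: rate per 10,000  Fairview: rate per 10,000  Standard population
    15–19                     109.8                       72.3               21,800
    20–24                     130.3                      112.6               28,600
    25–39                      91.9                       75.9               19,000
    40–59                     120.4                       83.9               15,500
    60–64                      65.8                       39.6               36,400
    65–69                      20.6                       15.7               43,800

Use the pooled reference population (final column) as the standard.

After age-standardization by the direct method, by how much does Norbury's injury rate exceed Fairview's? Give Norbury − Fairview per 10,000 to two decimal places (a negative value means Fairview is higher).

20.36

Standard total = 165,100; weights = 0.1320, 0.1732, 0.1151, 0.0939, 0.2205, 0.2653.
Norbury: 0.1320×109.8 + 0.1732×130.3 + 0.1151×91.9 + 0.0939×120.4 + 0.2205×65.8 + 0.2653×20.6 = 78.9214 per 10,000.
Fairview: 0.1320×72.3 + 0.1732×112.6 + 0.1151×75.9 + 0.0939×83.9 + 0.2205×39.6 + 0.2653×15.7 = 58.5594 per 10,000.
Difference = 78.9214 − 58.5594 = 20.3620.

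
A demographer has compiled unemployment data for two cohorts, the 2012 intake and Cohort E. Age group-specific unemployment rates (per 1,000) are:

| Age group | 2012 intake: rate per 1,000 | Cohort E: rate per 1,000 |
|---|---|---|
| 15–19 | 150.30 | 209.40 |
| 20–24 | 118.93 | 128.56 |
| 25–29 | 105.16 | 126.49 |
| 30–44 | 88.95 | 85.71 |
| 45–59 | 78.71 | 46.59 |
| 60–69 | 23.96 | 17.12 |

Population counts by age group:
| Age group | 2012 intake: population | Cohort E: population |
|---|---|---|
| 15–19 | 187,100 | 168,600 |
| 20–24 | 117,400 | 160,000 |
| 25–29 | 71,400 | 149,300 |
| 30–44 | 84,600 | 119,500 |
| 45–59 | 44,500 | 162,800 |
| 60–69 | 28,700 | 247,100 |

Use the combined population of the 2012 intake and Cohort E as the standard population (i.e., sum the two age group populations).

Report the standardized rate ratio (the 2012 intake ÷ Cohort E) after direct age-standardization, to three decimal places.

0.887

Combined standard total = 1,541,000; weights = 0.2308, 0.1800, 0.1432, 0.1324, 0.1345, 0.1790.
The 2012 intake: 0.2308×150.30 + 0.1800×118.93 + 0.1432×105.16 + 0.1324×88.95 + 0.1345×78.71 + 0.1790×23.96 = 97.8203 per 1,000.
Cohort E: 0.2308×209.40 + 0.1800×128.56 + 0.1432×126.49 + 0.1324×85.71 + 0.1345×46.59 + 0.1790×17.12 = 110.2762 per 1,000.
Ratio = 97.8203 ÷ 110.2762 = 0.88705.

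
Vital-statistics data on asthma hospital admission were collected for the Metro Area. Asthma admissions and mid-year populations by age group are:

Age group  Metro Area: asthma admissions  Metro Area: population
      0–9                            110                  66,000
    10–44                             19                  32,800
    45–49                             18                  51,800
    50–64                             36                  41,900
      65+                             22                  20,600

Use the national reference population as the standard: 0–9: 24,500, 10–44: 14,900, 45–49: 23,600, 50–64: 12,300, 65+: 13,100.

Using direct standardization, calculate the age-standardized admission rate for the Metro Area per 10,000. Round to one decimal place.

Age-specific rates per 10,000 for the Metro Area: 16.67, 5.79, 3.47, 8.59, 10.68.
Standard total = 88,400; weights = 0.2771, 0.1686, 0.2670, 0.1391, 0.1482.
Standardized rate: 0.2771×16.67 + 0.1686×5.79 + 0.2670×3.47 + 0.1391×8.59 + 0.1482×10.68 = 9.3013 per 10,000.

9.3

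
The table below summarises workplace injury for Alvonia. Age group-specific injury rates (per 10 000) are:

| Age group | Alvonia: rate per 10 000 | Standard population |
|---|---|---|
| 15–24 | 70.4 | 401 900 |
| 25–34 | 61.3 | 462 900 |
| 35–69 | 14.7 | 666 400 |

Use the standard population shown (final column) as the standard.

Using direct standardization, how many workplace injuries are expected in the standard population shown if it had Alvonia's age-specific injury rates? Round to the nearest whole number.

Expected workplace injuries = Σ (standard pop × age-specific rate ÷ 10 000)
= 401 900×70.4/10 000 + 462 900×61.3/10 000 + 666 400×14.7/10 000
= 2829.38 + 2837.58 + 979.61 = 6646.56.

6647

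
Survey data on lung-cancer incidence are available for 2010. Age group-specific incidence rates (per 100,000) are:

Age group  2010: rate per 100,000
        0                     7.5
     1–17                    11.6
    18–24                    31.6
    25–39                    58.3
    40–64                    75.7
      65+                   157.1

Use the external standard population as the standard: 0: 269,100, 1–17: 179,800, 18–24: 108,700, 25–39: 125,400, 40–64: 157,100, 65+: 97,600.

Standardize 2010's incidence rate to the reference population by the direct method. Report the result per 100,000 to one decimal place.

Standard total = 937,700; weights = 0.2870, 0.1917, 0.1159, 0.1337, 0.1675, 0.1041.
Standardized rate: 0.2870×7.5 + 0.1917×11.6 + 0.1159×31.6 + 0.1337×58.3 + 0.1675×75.7 + 0.1041×157.1 = 44.8705 per 100,000.

44.9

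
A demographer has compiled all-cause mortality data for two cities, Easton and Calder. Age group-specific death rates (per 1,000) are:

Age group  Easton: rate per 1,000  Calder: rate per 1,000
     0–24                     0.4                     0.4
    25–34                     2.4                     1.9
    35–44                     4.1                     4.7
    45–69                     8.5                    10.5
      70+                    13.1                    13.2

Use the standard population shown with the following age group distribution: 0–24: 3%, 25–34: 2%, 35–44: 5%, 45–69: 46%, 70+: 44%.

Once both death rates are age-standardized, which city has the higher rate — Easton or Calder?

Calder

Standard weights: 0.03, 0.02, 0.05, 0.46, 0.44.
Easton: 0.0300×0.4 + 0.0200×2.4 + 0.0500×4.1 + 0.4600×8.5 + 0.4400×13.1 = 9.9390 per 1,000.
Calder: 0.0300×0.4 + 0.0200×1.9 + 0.0500×4.7 + 0.4600×10.5 + 0.4400×13.2 = 10.9230 per 1,000.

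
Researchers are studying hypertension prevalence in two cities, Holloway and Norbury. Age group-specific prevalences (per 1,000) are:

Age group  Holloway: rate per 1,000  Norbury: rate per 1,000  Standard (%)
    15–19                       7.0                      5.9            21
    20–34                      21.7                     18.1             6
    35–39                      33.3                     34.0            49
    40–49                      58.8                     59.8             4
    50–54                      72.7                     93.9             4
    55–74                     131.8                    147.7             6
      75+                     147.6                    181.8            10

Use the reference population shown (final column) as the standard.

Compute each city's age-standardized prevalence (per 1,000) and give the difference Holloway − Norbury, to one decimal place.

Standard weights: 0.21, 0.06, 0.49, 0.04, 0.04, 0.06, 0.10.
Holloway: 0.2100×7.0 + 0.0600×21.7 + 0.4900×33.3 + 0.0400×58.8 + 0.0400×72.7 + 0.0600×131.8 + 0.1000×147.6 = 47.0170 per 1,000.
Norbury: 0.2100×5.9 + 0.0600×18.1 + 0.4900×34.0 + 0.0400×59.8 + 0.0400×93.9 + 0.0600×147.7 + 0.1000×181.8 = 52.1750 per 1,000.
Difference = 47.0170 − 52.1750 = -5.1580.

-5.2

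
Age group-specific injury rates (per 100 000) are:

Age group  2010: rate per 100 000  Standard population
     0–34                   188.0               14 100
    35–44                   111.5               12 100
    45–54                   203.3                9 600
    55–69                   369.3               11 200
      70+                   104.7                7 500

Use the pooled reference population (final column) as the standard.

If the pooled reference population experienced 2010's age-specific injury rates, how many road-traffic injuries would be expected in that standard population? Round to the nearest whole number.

Expected road-traffic injuries = Σ (standard pop × age-specific rate ÷ 100 000)
= 14 100×188.0/100 000 + 12 100×111.5/100 000 + 9 600×203.3/100 000 + 11 200×369.3/100 000 + 7 500×104.7/100 000
= 26.51 + 13.49 + 19.52 + 41.36 + 7.85 = 108.73.

109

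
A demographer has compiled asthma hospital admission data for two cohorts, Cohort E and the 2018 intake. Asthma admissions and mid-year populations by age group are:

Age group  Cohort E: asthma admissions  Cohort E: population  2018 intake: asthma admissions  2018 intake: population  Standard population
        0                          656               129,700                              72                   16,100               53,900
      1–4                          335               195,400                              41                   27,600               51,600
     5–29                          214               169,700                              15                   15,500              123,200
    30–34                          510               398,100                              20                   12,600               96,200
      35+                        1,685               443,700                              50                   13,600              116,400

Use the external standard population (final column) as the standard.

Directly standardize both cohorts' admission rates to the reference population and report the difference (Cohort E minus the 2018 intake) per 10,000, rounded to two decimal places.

1.45

Age-specific rates per 10,000 for Cohort E: 50.58, 17.14, 12.61, 12.81, 37.98.
For the 2018 intake: 44.72, 14.86, 9.68, 15.87, 36.76.
Standard total = 441,300; weights = 0.1221, 0.1169, 0.2792, 0.2180, 0.2638.
Cohort E: 0.1221×50.58 + 0.1169×17.14 + 0.2792×12.61 + 0.2180×12.81 + 0.2638×37.98 = 24.5122 per 10,000.
The 2018 intake: 0.1221×44.72 + 0.1169×14.86 + 0.2792×9.68 + 0.2180×15.87 + 0.2638×36.76 = 23.0583 per 10,000.
Difference = 24.5122 − 23.0583 = 1.4540.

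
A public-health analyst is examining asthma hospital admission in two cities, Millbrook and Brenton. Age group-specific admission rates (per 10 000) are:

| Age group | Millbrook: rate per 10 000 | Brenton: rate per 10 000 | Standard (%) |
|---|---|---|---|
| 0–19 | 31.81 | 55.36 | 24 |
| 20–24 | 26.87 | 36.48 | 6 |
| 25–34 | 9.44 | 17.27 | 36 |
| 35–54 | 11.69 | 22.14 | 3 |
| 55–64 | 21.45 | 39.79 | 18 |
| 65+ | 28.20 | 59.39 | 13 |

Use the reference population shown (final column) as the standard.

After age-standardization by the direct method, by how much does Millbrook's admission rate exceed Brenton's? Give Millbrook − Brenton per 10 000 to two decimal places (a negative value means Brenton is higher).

Standard weights: 0.24, 0.06, 0.36, 0.03, 0.18, 0.13.
Millbrook: 0.2400×31.81 + 0.0600×26.87 + 0.3600×9.44 + 0.0300×11.69 + 0.1800×21.45 + 0.1300×28.20 = 20.5227 per 10 000.
Brenton: 0.2400×55.36 + 0.0600×36.48 + 0.3600×17.27 + 0.0300×22.14 + 0.1800×39.79 + 0.1300×59.39 = 37.2395 per 10 000.
Difference = 20.5227 − 37.2395 = -16.7168.

-16.72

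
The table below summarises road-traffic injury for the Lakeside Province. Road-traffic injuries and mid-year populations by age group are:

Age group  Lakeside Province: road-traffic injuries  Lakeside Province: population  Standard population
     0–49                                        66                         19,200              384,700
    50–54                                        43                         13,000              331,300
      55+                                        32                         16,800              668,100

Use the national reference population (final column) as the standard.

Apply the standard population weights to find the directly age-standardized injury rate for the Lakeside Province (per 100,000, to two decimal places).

Age-specific rates per 100,000 for the Lakeside Province: 343.75, 330.77, 190.48.
Standard total = 1,384,100; weights = 0.2779, 0.2394, 0.4827.
Standardized rate: 0.2779×343.75 + 0.2394×330.77 + 0.4827×190.48 = 266.6582 per 100,000.

266.66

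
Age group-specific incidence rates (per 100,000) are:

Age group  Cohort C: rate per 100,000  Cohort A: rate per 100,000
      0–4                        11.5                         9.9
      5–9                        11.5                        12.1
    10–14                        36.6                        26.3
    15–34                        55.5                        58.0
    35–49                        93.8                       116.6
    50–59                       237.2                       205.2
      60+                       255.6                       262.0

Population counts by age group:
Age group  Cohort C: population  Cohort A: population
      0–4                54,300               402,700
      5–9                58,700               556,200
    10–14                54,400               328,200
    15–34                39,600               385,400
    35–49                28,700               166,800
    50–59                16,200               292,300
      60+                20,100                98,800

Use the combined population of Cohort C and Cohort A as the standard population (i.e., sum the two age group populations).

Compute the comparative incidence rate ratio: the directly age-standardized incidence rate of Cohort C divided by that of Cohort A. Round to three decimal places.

1.048

Combined standard total = 2,502,400; weights = 0.1826, 0.2457, 0.1529, 0.1698, 0.0781, 0.1233, 0.0475.
Cohort C: 0.1826×11.5 + 0.2457×11.5 + 0.1529×36.6 + 0.1698×55.5 + 0.0781×93.8 + 0.1233×237.2 + 0.0475×255.6 = 68.6631 per 100,000.
Cohort A: 0.1826×9.9 + 0.2457×12.1 + 0.1529×26.3 + 0.1698×58.0 + 0.0781×116.6 + 0.1233×205.2 + 0.0475×262.0 = 65.5084 per 100,000.
Ratio = 68.6631 ÷ 65.5084 = 1.04816.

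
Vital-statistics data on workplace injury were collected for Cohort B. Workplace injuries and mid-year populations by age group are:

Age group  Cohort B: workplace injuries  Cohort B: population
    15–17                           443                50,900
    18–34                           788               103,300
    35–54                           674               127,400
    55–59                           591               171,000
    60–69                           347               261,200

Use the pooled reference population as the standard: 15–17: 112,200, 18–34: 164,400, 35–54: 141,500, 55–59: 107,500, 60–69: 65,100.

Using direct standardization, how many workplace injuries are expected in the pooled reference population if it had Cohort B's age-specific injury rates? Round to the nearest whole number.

Age-specific rates per 10,000 for Cohort B: 87.03, 76.28, 52.90, 34.56, 13.28.
Expected workplace injuries = Σ (standard pop × age-specific rate ÷ 10,000)
= 112,200×87.03/10,000 + 164,400×76.28/10,000 + 141,500×52.90/10,000 + 107,500×34.56/10,000 + 65,100×13.28/10,000
= 976.51 + 1254.09 + 748.59 + 371.54 + 86.48 = 3437.22.

3437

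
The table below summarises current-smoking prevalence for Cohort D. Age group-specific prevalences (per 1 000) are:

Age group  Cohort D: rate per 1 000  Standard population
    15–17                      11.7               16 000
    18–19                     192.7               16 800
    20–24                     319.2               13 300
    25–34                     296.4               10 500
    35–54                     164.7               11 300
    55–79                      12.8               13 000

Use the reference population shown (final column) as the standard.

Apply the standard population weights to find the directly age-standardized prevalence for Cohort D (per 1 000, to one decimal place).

158.3

Standard total = 80 900; weights = 0.1978, 0.2077, 0.1644, 0.1298, 0.1397, 0.1607.
Standardized rate: 0.1978×11.7 + 0.2077×192.7 + 0.1644×319.2 + 0.1298×296.4 + 0.1397×164.7 + 0.1607×12.8 = 158.3391 per 1 000.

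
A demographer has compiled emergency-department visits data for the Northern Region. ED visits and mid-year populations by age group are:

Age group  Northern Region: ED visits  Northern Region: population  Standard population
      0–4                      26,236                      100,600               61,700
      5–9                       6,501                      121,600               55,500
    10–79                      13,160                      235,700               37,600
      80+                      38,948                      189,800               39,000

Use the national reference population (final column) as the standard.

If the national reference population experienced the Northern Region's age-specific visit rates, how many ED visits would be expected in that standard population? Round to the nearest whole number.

29161

Age-specific rates per 1,000 for the Northern Region: 260.795, 53.462, 55.834, 205.205.
Expected ED visits = Σ (standard pop × age-specific rate ÷ 1,000)
= 61,700×260.795/1,000 + 55,500×53.462/1,000 + 37,600×55.834/1,000 + 39,000×205.205/1,000
= 16091.07 + 2967.15 + 2099.35 + 8003.01 = 29160.58.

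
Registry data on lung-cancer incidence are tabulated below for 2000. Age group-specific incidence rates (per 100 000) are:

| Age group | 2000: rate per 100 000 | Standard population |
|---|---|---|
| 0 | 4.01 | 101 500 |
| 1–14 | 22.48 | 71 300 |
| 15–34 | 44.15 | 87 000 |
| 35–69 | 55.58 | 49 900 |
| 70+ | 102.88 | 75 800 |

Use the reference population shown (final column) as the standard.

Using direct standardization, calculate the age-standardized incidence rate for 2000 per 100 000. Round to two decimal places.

42.60

Standard total = 385 500; weights = 0.2633, 0.1850, 0.2257, 0.1294, 0.1966.
Standardized rate: 0.2633×4.01 + 0.1850×22.48 + 0.2257×44.15 + 0.1294×55.58 + 0.1966×102.88 = 42.6009 per 100 000.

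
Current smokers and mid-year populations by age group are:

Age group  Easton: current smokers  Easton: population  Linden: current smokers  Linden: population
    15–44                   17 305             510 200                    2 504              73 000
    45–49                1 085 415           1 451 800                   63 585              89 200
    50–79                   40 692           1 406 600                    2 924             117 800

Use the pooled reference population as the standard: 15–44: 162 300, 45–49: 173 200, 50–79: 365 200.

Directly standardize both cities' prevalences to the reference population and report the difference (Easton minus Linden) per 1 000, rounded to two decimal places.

10.65

Age-specific rates per 1 000 for Easton: 33.918, 747.634, 28.929.
For Linden: 34.301, 712.836, 24.822.
Standard total = 700 700; weights = 0.2316, 0.2472, 0.5212.
Easton: 0.2316×33.918 + 0.2472×747.634 + 0.5212×28.929 = 207.7353 per 1 000.
Linden: 0.2316×34.301 + 0.2472×712.836 + 0.5212×24.822 = 197.0819 per 1 000.
Difference = 207.7353 − 197.0819 = 10.6534.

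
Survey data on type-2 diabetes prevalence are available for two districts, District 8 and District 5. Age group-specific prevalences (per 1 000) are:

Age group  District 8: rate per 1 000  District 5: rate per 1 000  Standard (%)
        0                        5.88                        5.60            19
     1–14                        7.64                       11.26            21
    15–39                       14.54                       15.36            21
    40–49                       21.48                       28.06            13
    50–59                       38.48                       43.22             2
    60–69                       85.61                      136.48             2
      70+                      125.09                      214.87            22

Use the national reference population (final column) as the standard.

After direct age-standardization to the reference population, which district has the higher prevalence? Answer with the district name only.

Standard weights: 0.19, 0.21, 0.21, 0.13, 0.02, 0.02, 0.22.
District 8: 0.1900×5.88 + 0.2100×7.64 + 0.2100×14.54 + 0.1300×21.48 + 0.0200×38.48 + 0.0200×85.61 + 0.2200×125.09 = 38.5690 per 1 000.
District 5: 0.1900×5.60 + 0.2100×11.26 + 0.2100×15.36 + 0.1300×28.06 + 0.0200×43.22 + 0.0200×136.48 + 0.2200×214.87 = 61.1674 per 1 000.

District 5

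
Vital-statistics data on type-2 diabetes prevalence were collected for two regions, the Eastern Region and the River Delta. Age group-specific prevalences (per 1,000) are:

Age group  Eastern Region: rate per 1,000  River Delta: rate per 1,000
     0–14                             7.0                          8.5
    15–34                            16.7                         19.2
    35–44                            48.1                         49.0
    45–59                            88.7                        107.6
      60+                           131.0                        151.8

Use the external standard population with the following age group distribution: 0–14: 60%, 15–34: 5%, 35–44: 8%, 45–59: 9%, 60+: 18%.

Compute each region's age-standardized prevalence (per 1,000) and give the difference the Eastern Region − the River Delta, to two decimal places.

Standard weights: 0.60, 0.05, 0.08, 0.09, 0.18.
The Eastern Region: 0.6000×7.0 + 0.0500×16.7 + 0.0800×48.1 + 0.0900×88.7 + 0.1800×131.0 = 40.4460 per 1,000.
The River Delta: 0.6000×8.5 + 0.0500×19.2 + 0.0800×49.0 + 0.0900×107.6 + 0.1800×151.8 = 46.9880 per 1,000.
Difference = 40.4460 − 46.9880 = -6.5420.

-6.54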